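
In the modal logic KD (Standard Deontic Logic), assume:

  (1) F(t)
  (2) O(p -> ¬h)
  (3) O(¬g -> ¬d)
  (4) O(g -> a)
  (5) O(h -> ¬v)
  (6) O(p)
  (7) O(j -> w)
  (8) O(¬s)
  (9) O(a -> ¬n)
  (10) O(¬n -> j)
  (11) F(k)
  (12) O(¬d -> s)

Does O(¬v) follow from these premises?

No

Premise 5 is O(h -> ¬v), but O(h) is not derivable from the premises, so it does not yield O(¬v).
No other premise forces O(¬v). An ideal world satisfying every premise can still have ¬v false, so O(¬v) is not derivable.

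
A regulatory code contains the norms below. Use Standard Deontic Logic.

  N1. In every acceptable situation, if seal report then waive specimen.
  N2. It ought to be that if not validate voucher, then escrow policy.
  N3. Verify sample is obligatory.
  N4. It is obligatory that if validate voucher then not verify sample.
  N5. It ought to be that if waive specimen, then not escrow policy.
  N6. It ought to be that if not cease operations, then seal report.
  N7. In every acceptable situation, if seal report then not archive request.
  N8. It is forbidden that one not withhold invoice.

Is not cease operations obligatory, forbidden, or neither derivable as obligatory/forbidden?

From premise 3 we have O(verify_sample).
The contrapositive of premise 4 (O(validate_voucher → ¬verify_sample)) is O(verify_sample → ¬validate_voucher), and O(verify_sample) is already established, so O(¬validate_voucher).
From O(¬validate_voucher) and premise 2, O(¬validate_voucher → escrow_policy), we obtain O(escrow_policy).
The contrapositive of premise 5 (O(waive_specimen → ¬escrow_policy)) is O(escrow_policy → ¬waive_specimen), and O(escrow_policy) is already established, so O(¬waive_specimen).
Premise 1 is O(seal_report → waive_specimen); contrapositively O(¬waive_specimen → ¬seal_report). Since O(¬waive_specimen) holds, K gives O(¬seal_report).
Premise 6, O(¬cease_operations → seal_report), contraposes to O(¬seal_report → cease_operations); with O(¬seal_report) we get O(cease_operations).
Premises 7, 8 do not contribute to this derivation.
Thus O(cease_operations), which is F(¬cease_operations): ¬cease_operations is forbidden.

Forbidden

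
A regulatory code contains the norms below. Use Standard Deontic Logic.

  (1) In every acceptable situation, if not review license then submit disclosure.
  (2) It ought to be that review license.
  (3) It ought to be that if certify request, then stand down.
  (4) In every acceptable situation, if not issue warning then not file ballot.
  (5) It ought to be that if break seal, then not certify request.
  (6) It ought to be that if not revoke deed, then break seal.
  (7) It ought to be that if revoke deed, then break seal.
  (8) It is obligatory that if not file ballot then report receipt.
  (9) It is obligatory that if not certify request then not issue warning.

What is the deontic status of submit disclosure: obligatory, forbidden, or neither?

Neither

Premise 1 is O(¬review_license → submit_disclosure), but O(¬review_license) is not derivable from the premises, so it does not yield O(submit_disclosure).
No premise or chain of K-axiom applications forces O(submit_disclosure), and none forces O(¬submit_disclosure). So submit_disclosure is neither obligatory nor forbidden under these norms.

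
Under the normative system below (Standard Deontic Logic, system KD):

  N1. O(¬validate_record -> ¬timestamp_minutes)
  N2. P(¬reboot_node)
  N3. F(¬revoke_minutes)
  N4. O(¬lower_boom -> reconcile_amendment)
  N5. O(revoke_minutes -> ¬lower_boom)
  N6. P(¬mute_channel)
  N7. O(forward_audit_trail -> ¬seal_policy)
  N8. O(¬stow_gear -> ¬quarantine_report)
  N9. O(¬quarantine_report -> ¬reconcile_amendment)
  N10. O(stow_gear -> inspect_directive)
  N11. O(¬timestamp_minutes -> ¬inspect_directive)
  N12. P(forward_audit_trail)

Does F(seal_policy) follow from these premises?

No

Premise 7 is O(forward_audit_trail -> ¬seal_policy), but O(forward_audit_trail) is not derivable from the premises (the permission P(forward_audit_trail) asserts only ¬O(¬forward_audit_trail), not O(forward_audit_trail)), so it does not yield O(¬seal_policy).
No other premise forces O(¬seal_policy). An ideal world satisfying every premise can still have seal_policy true, so F(seal_policy) is not derivable.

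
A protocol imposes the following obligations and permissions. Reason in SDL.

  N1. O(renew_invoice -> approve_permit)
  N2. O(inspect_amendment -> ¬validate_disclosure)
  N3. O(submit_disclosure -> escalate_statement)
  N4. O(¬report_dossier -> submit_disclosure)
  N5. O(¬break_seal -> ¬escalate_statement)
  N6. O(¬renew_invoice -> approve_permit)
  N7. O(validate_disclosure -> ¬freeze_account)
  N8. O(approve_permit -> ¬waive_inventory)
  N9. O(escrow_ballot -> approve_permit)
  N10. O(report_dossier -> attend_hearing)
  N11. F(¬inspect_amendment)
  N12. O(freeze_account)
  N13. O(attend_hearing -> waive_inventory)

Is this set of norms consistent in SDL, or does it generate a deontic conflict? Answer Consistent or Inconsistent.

Consistent

Premise 7 is O(validate_disclosure -> ¬freeze_account), but O(validate_disclosure) is not derivable from the premises, so it does not yield O(¬freeze_account).
So O(¬freeze_account) is not derivable, and the apparent clash with O(freeze_account) does not arise.
A world satisfying every obligation exists (e.g. approve_permit=true, attend_hearing=false, break_seal=true, escalate_statement=true, escrow_ballot=false, freeze_account=true, inspect_amendment=true, renew_invoice=false, report_dossier=false, submit_disclosure=true, validate_disclosure=false, waive_inventory=false); no atom is both obligatory and forbidden, so the set is consistent.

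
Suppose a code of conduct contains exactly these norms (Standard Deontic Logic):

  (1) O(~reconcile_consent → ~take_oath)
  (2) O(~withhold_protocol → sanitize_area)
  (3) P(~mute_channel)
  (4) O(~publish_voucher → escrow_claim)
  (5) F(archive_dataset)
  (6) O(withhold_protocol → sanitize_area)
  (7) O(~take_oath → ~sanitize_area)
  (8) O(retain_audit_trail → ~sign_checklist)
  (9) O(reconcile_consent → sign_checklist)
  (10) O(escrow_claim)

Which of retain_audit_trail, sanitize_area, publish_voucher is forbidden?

retain_audit_trail

Premises 6 and 2 are O(withhold_protocol → sanitize_area) and O(~withhold_protocol → sanitize_area); every ideal world satisfies withhold_protocol or ~withhold_protocol, so in either case sanitize_area holds — hence O(sanitize_area).
Premise 7 is O(~take_oath → ~sanitize_area); contrapositively O(sanitize_area → take_oath). Since O(sanitize_area) holds, K gives O(take_oath).
The contrapositive of premise 1 (O(~reconcile_consent → ~take_oath)) is O(take_oath → reconcile_consent), and O(take_oath) is already established, so O(reconcile_consent).
From O(reconcile_consent) and premise 9, O(reconcile_consent → sign_checklist), we obtain O(sign_checklist).
Premise 8, O(retain_audit_trail → ~sign_checklist), contraposes to O(sign_checklist → ~retain_audit_trail); with O(sign_checklist) we get O(~retain_audit_trail).
So O(~retain_audit_trail) holds, i.e. retain_audit_trail is forbidden. None of the other listed options is forbidden under the premises.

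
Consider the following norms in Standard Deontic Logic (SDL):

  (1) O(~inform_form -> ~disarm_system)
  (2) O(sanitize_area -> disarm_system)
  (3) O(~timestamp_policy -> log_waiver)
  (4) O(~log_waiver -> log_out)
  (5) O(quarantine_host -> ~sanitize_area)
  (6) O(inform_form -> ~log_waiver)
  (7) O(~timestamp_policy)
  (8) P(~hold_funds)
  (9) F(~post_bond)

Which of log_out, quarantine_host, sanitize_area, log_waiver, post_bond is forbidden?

sanitize_area

Premise 7 states O(~timestamp_policy) outright.
Applying K to premise 3 (O(~timestamp_policy -> log_waiver)) and O(~timestamp_policy) yields O(log_waiver).
Premise 6, O(inform_form -> ~log_waiver), contraposes to O(log_waiver -> ~inform_form); with O(log_waiver) we get O(~inform_form).
With premise 1, O(~inform_form -> ~disarm_system), the K-axiom yields O(~disarm_system).
Premise 2 is O(sanitize_area -> disarm_system); contrapositively O(~disarm_system -> ~sanitize_area). Since O(~disarm_system) holds, K gives O(~sanitize_area).
So O(~sanitize_area) holds, i.e. sanitize_area is forbidden. None of the other listed options is forbidden under the premises.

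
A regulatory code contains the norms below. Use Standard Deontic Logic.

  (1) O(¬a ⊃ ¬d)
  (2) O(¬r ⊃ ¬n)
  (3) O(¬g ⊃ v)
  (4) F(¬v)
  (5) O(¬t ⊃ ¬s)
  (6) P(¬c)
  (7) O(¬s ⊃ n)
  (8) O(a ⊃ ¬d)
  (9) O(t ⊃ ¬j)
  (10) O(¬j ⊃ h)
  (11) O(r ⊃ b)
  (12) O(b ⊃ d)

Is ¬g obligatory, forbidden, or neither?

Neither

Premise 3 is O(¬g ⊃ v); even if O(v) held, inferring O(¬g) would be affirming the consequent — invalid.
No premise or chain of K-axiom applications forces O(¬g), and none forces O(g). So ¬g is neither obligatory nor forbidden under these norms.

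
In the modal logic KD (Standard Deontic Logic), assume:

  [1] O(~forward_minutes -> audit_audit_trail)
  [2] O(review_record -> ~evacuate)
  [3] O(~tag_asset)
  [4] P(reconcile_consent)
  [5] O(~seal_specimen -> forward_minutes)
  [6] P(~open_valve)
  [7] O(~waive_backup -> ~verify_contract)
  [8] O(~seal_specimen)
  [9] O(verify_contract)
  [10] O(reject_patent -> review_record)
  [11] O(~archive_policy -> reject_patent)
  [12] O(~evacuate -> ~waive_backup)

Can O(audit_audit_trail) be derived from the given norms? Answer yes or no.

No

Premise 1 is O(~forward_minutes -> audit_audit_trail), but O(~forward_minutes) is not derivable from the premises, so it does not yield O(audit_audit_trail).
No other premise forces O(audit_audit_trail). An ideal world satisfying every premise can still have audit_audit_trail false, so O(audit_audit_trail) is not derivable.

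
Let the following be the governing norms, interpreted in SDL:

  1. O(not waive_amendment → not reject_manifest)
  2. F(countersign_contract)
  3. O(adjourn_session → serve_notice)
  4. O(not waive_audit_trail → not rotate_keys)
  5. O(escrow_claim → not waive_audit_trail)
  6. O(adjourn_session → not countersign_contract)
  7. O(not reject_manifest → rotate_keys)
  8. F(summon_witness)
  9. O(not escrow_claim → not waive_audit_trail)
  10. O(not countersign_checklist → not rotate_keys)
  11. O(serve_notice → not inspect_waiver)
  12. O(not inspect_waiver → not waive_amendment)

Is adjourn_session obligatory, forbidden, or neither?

Premises 5 and 9 are O(escrow_claim → not waive_audit_trail) and O(not escrow_claim → not waive_audit_trail); every ideal world satisfies escrow_claim or not escrow_claim, so in either case not waive_audit_trail holds — hence O(not waive_audit_trail).
Applying K to premise 4 (O(not waive_audit_trail → not rotate_keys)) and O(not waive_audit_trail) yields O(not rotate_keys).
Premise 7 is O(not reject_manifest → rotate_keys); contrapositively O(not rotate_keys → reject_manifest). Since O(not rotate_keys) holds, K gives O(reject_manifest).
The contrapositive of premise 1 (O(not waive_amendment → not reject_manifest)) is O(reject_manifest → waive_amendment), and O(reject_manifest) is already established, so O(waive_amendment).
The contrapositive of premise 12 (O(not inspect_waiver → not waive_amendment)) is O(waive_amendment → inspect_waiver), and O(waive_amendment) is already established, so O(inspect_waiver).
The contrapositive of premise 11 (O(serve_notice → not inspect_waiver)) is O(inspect_waiver → not serve_notice), and O(inspect_waiver) is already established, so O(not serve_notice).
Premise 3, O(adjourn_session → serve_notice), contraposes to O(not serve_notice → not adjourn_session); with O(not serve_notice) we get O(not adjourn_session).
Premises 2, 6, 8, 10 do not contribute to this derivation.
Thus O(not adjourn_session), which is F(adjourn_session): adjourn_session is forbidden.

Forbidden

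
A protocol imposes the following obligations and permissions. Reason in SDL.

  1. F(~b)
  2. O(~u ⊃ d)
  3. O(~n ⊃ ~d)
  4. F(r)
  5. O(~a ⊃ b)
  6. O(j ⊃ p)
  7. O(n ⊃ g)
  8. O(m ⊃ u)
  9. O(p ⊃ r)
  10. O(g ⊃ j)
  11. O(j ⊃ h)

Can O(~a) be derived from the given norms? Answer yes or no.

No

Premise 5 is O(~a ⊃ b); even if O(b) held, inferring O(~a) would be affirming the consequent — invalid.
No other premise forces O(~a). An ideal world satisfying every premise can still have ~a false, so O(~a) is not derivable.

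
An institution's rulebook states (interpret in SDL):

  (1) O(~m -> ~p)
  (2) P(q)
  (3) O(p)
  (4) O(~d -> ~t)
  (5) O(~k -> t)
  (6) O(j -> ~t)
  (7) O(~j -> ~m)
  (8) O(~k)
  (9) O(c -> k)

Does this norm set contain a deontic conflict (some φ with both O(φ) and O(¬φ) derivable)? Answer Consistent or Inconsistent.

From premise 3 we have O(p).
Premise 1 is O(~m -> ~p); contrapositively O(p -> m). Since O(p) holds, K gives O(m).
The contrapositive of premise 7 (O(~j -> ~m)) is O(m -> j), and O(m) is already established, so O(j).
From O(j) and premise 6, O(j -> ~t), we obtain O(~t).
Premise 5, O(~k -> t), contraposes to O(~t -> k); with O(~t) we get O(k).
But premise 8 directly asserts O(~k).
We now have both O(k) and O(~k) — k is simultaneously obligatory and forbidden, violating the D-axiom.

Inconsistent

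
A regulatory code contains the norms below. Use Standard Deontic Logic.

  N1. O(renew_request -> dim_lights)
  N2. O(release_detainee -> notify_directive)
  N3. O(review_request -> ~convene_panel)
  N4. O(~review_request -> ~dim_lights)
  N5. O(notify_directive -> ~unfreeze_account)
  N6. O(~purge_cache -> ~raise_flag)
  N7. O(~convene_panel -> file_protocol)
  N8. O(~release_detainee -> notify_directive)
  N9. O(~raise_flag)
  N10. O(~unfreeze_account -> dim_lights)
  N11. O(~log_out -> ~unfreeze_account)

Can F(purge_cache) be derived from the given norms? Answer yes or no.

No

Premise 6 is O(~purge_cache -> ~raise_flag); even if O(~raise_flag) held, inferring O(~purge_cache) would be affirming the consequent — invalid.
No other premise forces O(~purge_cache). An ideal world satisfying every premise can still have purge_cache true, so F(purge_cache) is not derivable.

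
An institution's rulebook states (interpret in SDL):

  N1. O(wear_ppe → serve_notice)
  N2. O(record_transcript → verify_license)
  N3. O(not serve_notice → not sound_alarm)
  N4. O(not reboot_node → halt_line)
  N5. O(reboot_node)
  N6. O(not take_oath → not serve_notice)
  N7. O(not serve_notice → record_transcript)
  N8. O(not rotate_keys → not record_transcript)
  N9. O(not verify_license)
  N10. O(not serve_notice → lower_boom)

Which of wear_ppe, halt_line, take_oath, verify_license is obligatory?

take_oath

From premise 9 we have O(not verify_license).
Premise 2, O(record_transcript → verify_license), contraposes to O(not verify_license → not record_transcript); with O(not verify_license) we get O(not record_transcript).
Premise 7, O(not serve_notice → record_transcript), contraposes to O(not record_transcript → serve_notice); with O(not record_transcript) we get O(serve_notice).
Premise 6, O(not take_oath → not serve_notice), contraposes to O(serve_notice → take_oath); with O(serve_notice) we get O(take_oath).
So O(take_oath) holds — take_oath is obligatory. None of the other listed options is made obligatory by any chain of premises.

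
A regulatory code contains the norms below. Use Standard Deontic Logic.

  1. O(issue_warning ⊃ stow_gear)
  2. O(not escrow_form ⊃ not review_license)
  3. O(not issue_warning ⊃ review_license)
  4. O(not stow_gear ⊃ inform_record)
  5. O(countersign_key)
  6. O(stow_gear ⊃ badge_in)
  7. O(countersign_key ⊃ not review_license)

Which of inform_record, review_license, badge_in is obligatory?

From premise 5 we have O(countersign_key).
From O(countersign_key) and premise 7, O(countersign_key ⊃ not review_license), we obtain O(not review_license).
The contrapositive of premise 3 (O(not issue_warning ⊃ review_license)) is O(not review_license ⊃ issue_warning), and O(not review_license) is already established, so O(issue_warning).
Applying K to premise 1 (O(issue_warning ⊃ stow_gear)) and O(issue_warning) yields O(stow_gear).
From O(stow_gear) and premise 6, O(stow_gear ⊃ badge_in), we obtain O(badge_in).
So O(badge_in) holds — badge_in is obligatory. None of the other listed options is made obligatory by any chain of premises.

badge_in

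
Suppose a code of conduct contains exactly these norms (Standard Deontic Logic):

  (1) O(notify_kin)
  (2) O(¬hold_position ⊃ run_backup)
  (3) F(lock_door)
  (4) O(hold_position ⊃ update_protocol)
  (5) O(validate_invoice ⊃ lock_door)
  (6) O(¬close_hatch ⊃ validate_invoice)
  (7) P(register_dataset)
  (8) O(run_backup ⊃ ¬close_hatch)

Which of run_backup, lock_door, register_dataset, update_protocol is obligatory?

update_protocol

F(lock_door) at premise 3 means O(¬lock_door).
The contrapositive of premise 5 (O(validate_invoice ⊃ lock_door)) is O(¬lock_door ⊃ ¬validate_invoice), and O(¬lock_door) is already established, so O(¬validate_invoice).
The contrapositive of premise 6 (O(¬close_hatch ⊃ validate_invoice)) is O(¬validate_invoice ⊃ close_hatch), and O(¬validate_invoice) is already established, so O(close_hatch).
Premise 8 is O(run_backup ⊃ ¬close_hatch); contrapositively O(close_hatch ⊃ ¬run_backup). Since O(close_hatch) holds, K gives O(¬run_backup).
Premise 2 is O(¬hold_position ⊃ run_backup); contrapositively O(¬run_backup ⊃ hold_position). Since O(¬run_backup) holds, K gives O(hold_position).
From O(hold_position) and premise 4, O(hold_position ⊃ update_protocol), we obtain O(update_protocol).
So O(update_protocol) holds — update_protocol is obligatory. None of the other listed options is made obligatory by any chain of premises.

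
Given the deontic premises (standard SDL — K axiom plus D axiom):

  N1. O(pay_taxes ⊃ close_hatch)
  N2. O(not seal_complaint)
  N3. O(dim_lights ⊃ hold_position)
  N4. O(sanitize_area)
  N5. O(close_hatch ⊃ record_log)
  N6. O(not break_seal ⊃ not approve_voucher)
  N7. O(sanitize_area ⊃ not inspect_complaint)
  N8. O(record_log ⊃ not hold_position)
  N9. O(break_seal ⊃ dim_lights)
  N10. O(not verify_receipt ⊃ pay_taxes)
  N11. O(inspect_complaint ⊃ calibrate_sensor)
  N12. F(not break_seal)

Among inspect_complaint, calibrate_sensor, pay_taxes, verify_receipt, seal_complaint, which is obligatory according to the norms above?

F(not break_seal) at premise 12 means O(break_seal).
From O(break_seal) and premise 9, O(break_seal ⊃ dim_lights), we obtain O(dim_lights).
Premise 3 is O(dim_lights ⊃ hold_position); since O(dim_lights), deontic closure gives O(hold_position).
Premise 8, O(record_log ⊃ not hold_position), contraposes to O(hold_position ⊃ not record_log); with O(hold_position) we get O(not record_log).
The contrapositive of premise 5 (O(close_hatch ⊃ record_log)) is O(not record_log ⊃ not close_hatch), and O(not record_log) is already established, so O(not close_hatch).
The contrapositive of premise 1 (O(pay_taxes ⊃ close_hatch)) is O(not close_hatch ⊃ not pay_taxes), and O(not close_hatch) is already established, so O(not pay_taxes).
The contrapositive of premise 10 (O(not verify_receipt ⊃ pay_taxes)) is O(not pay_taxes ⊃ verify_receipt), and O(not pay_taxes) is already established, so O(verify_receipt).
So O(verify_receipt) holds — verify_receipt is obligatory. None of the other listed options is made obligatory by any chain of premises.

verify_receipt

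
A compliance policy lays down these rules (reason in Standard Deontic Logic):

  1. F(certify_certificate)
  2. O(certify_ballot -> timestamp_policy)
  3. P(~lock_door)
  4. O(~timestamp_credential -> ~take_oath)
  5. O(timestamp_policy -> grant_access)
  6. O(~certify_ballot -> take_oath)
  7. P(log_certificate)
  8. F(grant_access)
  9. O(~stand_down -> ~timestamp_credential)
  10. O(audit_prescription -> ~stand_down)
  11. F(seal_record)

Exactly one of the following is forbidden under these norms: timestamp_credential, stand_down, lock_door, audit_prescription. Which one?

F(grant_access) at premise 8 means O(~grant_access).
Premise 5, O(timestamp_policy -> grant_access), contraposes to O(~grant_access -> ~timestamp_policy); with O(~grant_access) we get O(~timestamp_policy).
Premise 2 is O(certify_ballot -> timestamp_policy); contrapositively O(~timestamp_policy -> ~certify_ballot). Since O(~timestamp_policy) holds, K gives O(~certify_ballot).
Premise 6 is O(~certify_ballot -> take_oath); since O(~certify_ballot), deontic closure gives O(take_oath).
The contrapositive of premise 4 (O(~timestamp_credential -> ~take_oath)) is O(take_oath -> timestamp_credential), and O(take_oath) is already established, so O(timestamp_credential).
The contrapositive of premise 9 (O(~stand_down -> ~timestamp_credential)) is O(timestamp_credential -> stand_down), and O(timestamp_credential) is already established, so O(stand_down).
Premise 10, O(audit_prescription -> ~stand_down), contraposes to O(stand_down -> ~audit_prescription); with O(stand_down) we get O(~audit_prescription).
So O(~audit_prescription) holds, i.e. audit_prescription is forbidden. None of the other listed options is forbidden under the premises.

audit_prescription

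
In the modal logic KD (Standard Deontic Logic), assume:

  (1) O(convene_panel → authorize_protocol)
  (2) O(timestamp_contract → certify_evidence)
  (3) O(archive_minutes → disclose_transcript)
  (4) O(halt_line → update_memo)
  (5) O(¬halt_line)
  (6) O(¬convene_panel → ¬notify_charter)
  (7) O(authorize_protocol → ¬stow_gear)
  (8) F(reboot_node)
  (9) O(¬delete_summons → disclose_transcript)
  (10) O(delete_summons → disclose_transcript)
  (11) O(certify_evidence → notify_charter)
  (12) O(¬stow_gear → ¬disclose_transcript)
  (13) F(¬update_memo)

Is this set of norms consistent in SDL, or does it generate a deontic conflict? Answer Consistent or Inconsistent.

Premise 4 is O(halt_line → update_memo); even if O(update_memo) held, inferring O(halt_line) would be affirming the consequent — invalid.
So O(halt_line) is not derivable, and the apparent clash with O(¬halt_line) does not arise.
A world satisfying every obligation exists (e.g. archive_minutes=false, authorize_protocol=false, certify_evidence=false, convene_panel=false, delete_summons=false, disclose_transcript=true, halt_line=false, notify_charter=false, reboot_node=false, stow_gear=true, timestamp_contract=false, update_memo=true); no atom is both obligatory and forbidden, so the set is consistent.

Consistent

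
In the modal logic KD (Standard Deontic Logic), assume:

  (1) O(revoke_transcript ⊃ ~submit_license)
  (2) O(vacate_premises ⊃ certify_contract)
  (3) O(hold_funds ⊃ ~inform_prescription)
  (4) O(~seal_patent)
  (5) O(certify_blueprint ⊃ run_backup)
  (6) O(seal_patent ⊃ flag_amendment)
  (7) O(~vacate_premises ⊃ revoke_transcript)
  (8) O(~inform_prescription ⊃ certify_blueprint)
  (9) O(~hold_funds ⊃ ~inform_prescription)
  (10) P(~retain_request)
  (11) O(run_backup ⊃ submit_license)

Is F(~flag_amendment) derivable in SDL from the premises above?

No

Premise 6 is O(seal_patent ⊃ flag_amendment), but O(seal_patent) is not derivable from the premises, so it does not yield O(flag_amendment).
No other premise forces O(flag_amendment). An ideal world satisfying every premise can still have ~flag_amendment true, so F(~flag_amendment) is not derivable.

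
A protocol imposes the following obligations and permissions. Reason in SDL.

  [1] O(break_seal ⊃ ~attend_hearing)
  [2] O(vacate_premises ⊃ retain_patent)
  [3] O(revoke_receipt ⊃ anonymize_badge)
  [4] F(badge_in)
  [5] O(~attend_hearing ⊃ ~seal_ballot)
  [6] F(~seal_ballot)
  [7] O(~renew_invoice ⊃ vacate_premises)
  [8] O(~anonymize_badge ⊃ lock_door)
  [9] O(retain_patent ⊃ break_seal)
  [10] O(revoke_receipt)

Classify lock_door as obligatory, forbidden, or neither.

Premise 8 is O(~anonymize_badge ⊃ lock_door), but O(~anonymize_badge) is not derivable from the premises, so it does not yield O(lock_door).
No premise or chain of K-axiom applications forces O(lock_door), and none forces O(~lock_door). So lock_door is neither obligatory nor forbidden under these norms.

Neither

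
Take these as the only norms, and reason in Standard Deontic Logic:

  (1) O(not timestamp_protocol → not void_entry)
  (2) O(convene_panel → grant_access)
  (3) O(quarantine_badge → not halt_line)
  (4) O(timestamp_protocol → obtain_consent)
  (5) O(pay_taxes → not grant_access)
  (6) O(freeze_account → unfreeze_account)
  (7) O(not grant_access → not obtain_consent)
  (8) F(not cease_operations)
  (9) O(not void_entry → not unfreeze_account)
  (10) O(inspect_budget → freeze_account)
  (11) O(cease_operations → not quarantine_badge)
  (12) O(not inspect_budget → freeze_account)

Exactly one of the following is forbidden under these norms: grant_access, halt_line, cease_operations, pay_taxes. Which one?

pay_taxes

Premises 12 and 10 are O(not inspect_budget → freeze_account) and O(inspect_budget → freeze_account); every ideal world satisfies not inspect_budget or inspect_budget, so in either case freeze_account holds — hence O(freeze_account).
From O(freeze_account) and premise 6, O(freeze_account → unfreeze_account), we obtain O(unfreeze_account).
Premise 9 is O(not void_entry → not unfreeze_account); contrapositively O(unfreeze_account → void_entry). Since O(unfreeze_account) holds, K gives O(void_entry).
Premise 1 is O(not timestamp_protocol → not void_entry); contrapositively O(void_entry → timestamp_protocol). Since O(void_entry) holds, K gives O(timestamp_protocol).
Premise 4 is O(timestamp_protocol → obtain_consent); since O(timestamp_protocol), deontic closure gives O(obtain_consent).
Premise 7 is O(not grant_access → not obtain_consent); contrapositively O(obtain_consent → grant_access). Since O(obtain_consent) holds, K gives O(grant_access).
The contrapositive of premise 5 (O(pay_taxes → not grant_access)) is O(grant_access → not pay_taxes), and O(grant_access) is already established, so O(not pay_taxes).
So O(not pay_taxes) holds, i.e. pay_taxes is forbidden. None of the other listed options is forbidden under the premises.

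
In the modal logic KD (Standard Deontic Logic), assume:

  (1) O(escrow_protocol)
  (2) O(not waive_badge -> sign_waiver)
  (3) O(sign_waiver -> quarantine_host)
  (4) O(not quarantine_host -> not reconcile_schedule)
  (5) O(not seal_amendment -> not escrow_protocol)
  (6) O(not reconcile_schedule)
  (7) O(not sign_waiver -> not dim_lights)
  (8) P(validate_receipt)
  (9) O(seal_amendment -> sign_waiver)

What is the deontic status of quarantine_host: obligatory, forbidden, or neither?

Obligatory

Premise 1 gives O(escrow_protocol).
The contrapositive of premise 5 (O(not seal_amendment -> not escrow_protocol)) is O(escrow_protocol -> seal_amendment), and O(escrow_protocol) is already established, so O(seal_amendment).
With premise 9, O(seal_amendment -> sign_waiver), the K-axiom yields O(sign_waiver).
From O(sign_waiver) and premise 3, O(sign_waiver -> quarantine_host), we obtain O(quarantine_host).
Premises 2, 4, 6, 7, 8 do not contribute to this derivation.
Hence quarantine_host is obligatory.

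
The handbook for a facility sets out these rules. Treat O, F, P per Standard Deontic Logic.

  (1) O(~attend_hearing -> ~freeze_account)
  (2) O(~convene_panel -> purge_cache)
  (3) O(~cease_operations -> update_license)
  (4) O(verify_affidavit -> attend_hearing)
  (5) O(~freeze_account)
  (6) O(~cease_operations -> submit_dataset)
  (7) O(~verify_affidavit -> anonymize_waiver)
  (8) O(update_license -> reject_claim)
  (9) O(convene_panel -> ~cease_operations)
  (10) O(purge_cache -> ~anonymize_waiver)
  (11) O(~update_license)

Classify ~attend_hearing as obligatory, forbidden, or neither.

From premise 11 we have O(~update_license).
Premise 3 is O(~cease_operations -> update_license); contrapositively O(~update_license -> cease_operations). Since O(~update_license) holds, K gives O(cease_operations).
The contrapositive of premise 9 (O(convene_panel -> ~cease_operations)) is O(cease_operations -> ~convene_panel), and O(cease_operations) is already established, so O(~convene_panel).
With premise 2, O(~convene_panel -> purge_cache), the K-axiom yields O(purge_cache).
With premise 10, O(purge_cache -> ~anonymize_waiver), the K-axiom yields O(~anonymize_waiver).
The contrapositive of premise 7 (O(~verify_affidavit -> anonymize_waiver)) is O(~anonymize_waiver -> verify_affidavit), and O(~anonymize_waiver) is already established, so O(verify_affidavit).
Applying K to premise 4 (O(verify_affidavit -> attend_hearing)) and O(verify_affidavit) yields O(attend_hearing).
Premises 1, 5, 6, 8 do not contribute to this derivation.
Thus O(attend_hearing), which is F(~attend_hearing): ~attend_hearing is forbidden.

Forbidden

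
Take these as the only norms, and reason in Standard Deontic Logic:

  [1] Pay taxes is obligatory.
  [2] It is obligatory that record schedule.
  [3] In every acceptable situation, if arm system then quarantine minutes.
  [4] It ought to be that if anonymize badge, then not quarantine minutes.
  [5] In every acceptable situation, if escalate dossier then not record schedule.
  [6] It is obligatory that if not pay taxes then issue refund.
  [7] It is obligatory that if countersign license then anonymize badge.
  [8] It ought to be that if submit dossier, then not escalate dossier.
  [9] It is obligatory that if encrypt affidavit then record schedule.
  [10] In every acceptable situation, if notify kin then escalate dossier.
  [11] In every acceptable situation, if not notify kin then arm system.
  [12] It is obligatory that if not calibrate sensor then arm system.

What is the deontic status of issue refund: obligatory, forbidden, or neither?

Premise 6 is O(¬pay_taxes → issue_refund), but O(¬pay_taxes) is not derivable from the premises, so it does not yield O(issue_refund).
No premise or chain of K-axiom applications forces O(issue_refund), and none forces O(¬issue_refund). So issue_refund is neither obligatory nor forbidden under these norms.

Neither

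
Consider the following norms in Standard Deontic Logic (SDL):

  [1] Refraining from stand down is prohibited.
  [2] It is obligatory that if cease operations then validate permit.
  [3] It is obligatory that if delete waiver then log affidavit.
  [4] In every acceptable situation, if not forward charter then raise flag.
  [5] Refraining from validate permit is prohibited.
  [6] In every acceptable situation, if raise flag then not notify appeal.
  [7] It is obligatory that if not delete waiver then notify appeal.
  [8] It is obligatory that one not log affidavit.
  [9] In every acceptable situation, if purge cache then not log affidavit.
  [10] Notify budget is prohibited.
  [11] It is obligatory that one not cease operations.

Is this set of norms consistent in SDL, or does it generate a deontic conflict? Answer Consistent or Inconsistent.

Consistent

Premise 2 is O(cease_operations → validate_permit); even if O(validate_permit) held, inferring O(cease_operations) would be affirming the consequent — invalid.
So O(cease_operations) is not derivable, and the apparent clash with O(¬cease_operations) does not arise.
A world satisfying every obligation exists (e.g. cease_operations=false, delete_waiver=false, forward_charter=true, log_affidavit=false, notify_appeal=true, notify_budget=false, purge_cache=false, raise_flag=false, stand_down=true, validate_permit=true); no atom is both obligatory and forbidden, so the set is consistent.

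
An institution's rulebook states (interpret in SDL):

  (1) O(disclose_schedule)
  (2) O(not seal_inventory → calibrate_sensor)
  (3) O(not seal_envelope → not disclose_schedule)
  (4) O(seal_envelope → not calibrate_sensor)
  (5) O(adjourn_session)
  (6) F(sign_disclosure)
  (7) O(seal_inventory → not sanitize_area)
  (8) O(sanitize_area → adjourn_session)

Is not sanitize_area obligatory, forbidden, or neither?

Obligatory

Premise 1 states O(disclose_schedule) outright.
Premise 3 is O(not seal_envelope → not disclose_schedule); contrapositively O(disclose_schedule → seal_envelope). Since O(disclose_schedule) holds, K gives O(seal_envelope).
Applying K to premise 4 (O(seal_envelope → not calibrate_sensor)) and O(seal_envelope) yields O(not calibrate_sensor).
Premise 2, O(not seal_inventory → calibrate_sensor), contraposes to O(not calibrate_sensor → seal_inventory); with O(not calibrate_sensor) we get O(seal_inventory).
From O(seal_inventory) and premise 7, O(seal_inventory → not sanitize_area), we obtain O(not sanitize_area).
Premises 5, 6, 8 do not contribute to this derivation.
Hence not sanitize_area is obligatory.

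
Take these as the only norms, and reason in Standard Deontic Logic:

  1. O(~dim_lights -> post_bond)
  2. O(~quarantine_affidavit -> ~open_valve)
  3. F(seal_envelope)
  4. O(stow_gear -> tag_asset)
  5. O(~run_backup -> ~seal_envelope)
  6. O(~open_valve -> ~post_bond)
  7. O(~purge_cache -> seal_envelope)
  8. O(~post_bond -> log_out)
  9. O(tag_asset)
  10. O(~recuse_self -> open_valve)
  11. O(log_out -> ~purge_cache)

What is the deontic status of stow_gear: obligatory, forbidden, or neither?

Premise 4 is O(stow_gear -> tag_asset); even if O(tag_asset) held, inferring O(stow_gear) would be affirming the consequent — invalid.
No premise or chain of K-axiom applications forces O(stow_gear), and none forces O(~stow_gear). So stow_gear is neither obligatory nor forbidden under these norms.

Neither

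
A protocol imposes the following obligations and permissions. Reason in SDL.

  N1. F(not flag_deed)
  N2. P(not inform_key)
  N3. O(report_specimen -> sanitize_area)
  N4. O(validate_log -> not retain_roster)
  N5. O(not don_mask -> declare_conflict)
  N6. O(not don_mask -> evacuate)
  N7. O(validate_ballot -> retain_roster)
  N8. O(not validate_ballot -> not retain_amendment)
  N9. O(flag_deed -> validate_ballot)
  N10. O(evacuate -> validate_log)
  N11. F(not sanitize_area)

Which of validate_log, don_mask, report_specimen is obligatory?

don_mask

F(not flag_deed) at premise 1 means O(flag_deed).
With premise 9, O(flag_deed -> validate_ballot), the K-axiom yields O(validate_ballot).
With premise 7, O(validate_ballot -> retain_roster), the K-axiom yields O(retain_roster).
Premise 4, O(validate_log -> not retain_roster), contraposes to O(retain_roster -> not validate_log); with O(retain_roster) we get O(not validate_log).
The contrapositive of premise 10 (O(evacuate -> validate_log)) is O(not validate_log -> not evacuate), and O(not validate_log) is already established, so O(not evacuate).
Premise 6, O(not don_mask -> evacuate), contraposes to O(not evacuate -> don_mask); with O(not evacuate) we get O(don_mask).
So O(don_mask) holds — don_mask is obligatory. None of the other listed options is made obligatory by any chain of premises.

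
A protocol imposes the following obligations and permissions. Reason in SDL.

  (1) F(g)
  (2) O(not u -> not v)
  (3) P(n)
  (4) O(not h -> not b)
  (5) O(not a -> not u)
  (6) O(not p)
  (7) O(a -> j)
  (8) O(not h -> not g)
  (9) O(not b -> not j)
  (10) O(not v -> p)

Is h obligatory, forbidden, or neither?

Obligatory

Premise 6 states O(not p) outright.
The contrapositive of premise 10 (O(not v -> p)) is O(not p -> v), and O(not p) is already established, so O(v).
The contrapositive of premise 2 (O(not u -> not v)) is O(v -> u), and O(v) is already established, so O(u).
Premise 5, O(not a -> not u), contraposes to O(u -> a); with O(u) we get O(a).
Applying K to premise 7 (O(a -> j)) and O(a) yields O(j).
The contrapositive of premise 9 (O(not b -> not j)) is O(j -> b), and O(j) is already established, so O(b).
Premise 4 is O(not h -> not b); contrapositively O(b -> h). Since O(b) holds, K gives O(h).
Premises 1, 3, 8 do not contribute to this derivation.
Hence h is obligatory.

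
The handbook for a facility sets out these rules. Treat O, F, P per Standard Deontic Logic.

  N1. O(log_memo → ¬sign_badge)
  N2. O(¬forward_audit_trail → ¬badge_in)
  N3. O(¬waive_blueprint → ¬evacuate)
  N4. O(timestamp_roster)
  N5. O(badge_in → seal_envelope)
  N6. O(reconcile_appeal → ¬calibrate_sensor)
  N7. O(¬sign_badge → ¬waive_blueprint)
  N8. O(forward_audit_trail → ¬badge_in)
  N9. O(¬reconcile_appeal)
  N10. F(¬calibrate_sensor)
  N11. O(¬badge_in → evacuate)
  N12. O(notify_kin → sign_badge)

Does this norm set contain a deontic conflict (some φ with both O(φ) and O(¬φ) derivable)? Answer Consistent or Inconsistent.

Premise 6 is O(reconcile_appeal → ¬calibrate_sensor), but O(reconcile_appeal) is not derivable from the premises, so it does not yield O(¬calibrate_sensor).
So O(¬calibrate_sensor) is not derivable, and the apparent clash with O(calibrate_sensor) does not arise.
A world satisfying every obligation exists (e.g. badge_in=false, calibrate_sensor=true, evacuate=true, forward_audit_trail=false, log_memo=false, notify_kin=false, reconcile_appeal=false, seal_envelope=false, sign_badge=true, timestamp_roster=true, waive_blueprint=true); no atom is both obligatory and forbidden, so the set is consistent.

Consistent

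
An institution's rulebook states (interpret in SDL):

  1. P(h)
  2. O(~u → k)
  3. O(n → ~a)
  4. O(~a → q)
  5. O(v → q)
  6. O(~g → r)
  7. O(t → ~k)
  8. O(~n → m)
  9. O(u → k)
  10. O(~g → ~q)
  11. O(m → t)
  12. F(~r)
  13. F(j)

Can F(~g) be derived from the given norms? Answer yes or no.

Yes

Premises 2 and 9 cover both cases: O(~u → k) and O(u → k). Since ~u ∨ u is a tautology, O(k) follows.
Premise 7, O(t → ~k), contraposes to O(k → ~t); with O(k) we get O(~t).
The contrapositive of premise 11 (O(m → t)) is O(~t → ~m), and O(~t) is already established, so O(~m).
The contrapositive of premise 8 (O(~n → m)) is O(~m → n), and O(~m) is already established, so O(n).
Premise 3 is O(n → ~a); since O(n), deontic closure gives O(~a).
Premise 4 is O(~a → q); since O(~a), deontic closure gives O(q).
Premise 10, O(~g → ~q), contraposes to O(q → g); with O(q) we get O(g).
Premises 1, 5, 6, 12, 13 do not contribute to this derivation.
So O(g) holds, i.e. F(~g). The claim follows.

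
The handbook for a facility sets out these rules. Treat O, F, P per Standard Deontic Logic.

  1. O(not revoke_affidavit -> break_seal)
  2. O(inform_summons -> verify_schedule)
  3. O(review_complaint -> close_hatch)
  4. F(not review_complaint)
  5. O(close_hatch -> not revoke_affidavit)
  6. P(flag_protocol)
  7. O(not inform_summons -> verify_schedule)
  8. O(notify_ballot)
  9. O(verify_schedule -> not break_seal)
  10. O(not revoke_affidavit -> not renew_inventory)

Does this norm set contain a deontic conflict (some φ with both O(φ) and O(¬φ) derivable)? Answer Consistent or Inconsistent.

Inconsistent

Premises 7 and 2 are O(not inform_summons -> verify_schedule) and O(inform_summons -> verify_schedule); every ideal world satisfies not inform_summons or inform_summons, so in either case verify_schedule holds — hence O(verify_schedule).
Applying K to premise 9 (O(verify_schedule -> not break_seal)) and O(verify_schedule) yields O(not break_seal).
Premise 1, O(not revoke_affidavit -> break_seal), contraposes to O(not break_seal -> revoke_affidavit); with O(not break_seal) we get O(revoke_affidavit).
Premise 5 is O(close_hatch -> not revoke_affidavit); contrapositively O(revoke_affidavit -> not close_hatch). Since O(revoke_affidavit) holds, K gives O(not close_hatch).
Premise 3, O(review_complaint -> close_hatch), contraposes to O(not close_hatch -> not review_complaint); with O(not close_hatch) we get O(not review_complaint).
Yet premise 4 is F(not review_complaint), i.e. O(review_complaint).
We now have both O(not review_complaint) and O(review_complaint) — review_complaint is simultaneously obligatory and forbidden, violating the D-axiom.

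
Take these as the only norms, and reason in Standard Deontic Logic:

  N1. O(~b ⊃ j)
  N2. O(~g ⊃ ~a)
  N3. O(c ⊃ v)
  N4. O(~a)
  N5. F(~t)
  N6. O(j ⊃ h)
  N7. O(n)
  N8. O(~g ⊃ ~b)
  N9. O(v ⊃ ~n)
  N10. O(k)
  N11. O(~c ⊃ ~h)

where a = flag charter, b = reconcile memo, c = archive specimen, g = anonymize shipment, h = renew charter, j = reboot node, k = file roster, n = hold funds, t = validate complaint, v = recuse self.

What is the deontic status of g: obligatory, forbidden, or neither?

Premise 7 gives O(n).
The contrapositive of premise 9 (O(v ⊃ ~n)) is O(n ⊃ ~v), and O(n) is already established, so O(~v).
The contrapositive of premise 3 (O(c ⊃ v)) is O(~v ⊃ ~c), and O(~v) is already established, so O(~c).
With premise 11, O(~c ⊃ ~h), the K-axiom yields O(~h).
Premise 6, O(j ⊃ h), contraposes to O(~h ⊃ ~j); with O(~h) we get O(~j).
Premise 1 is O(~b ⊃ j); contrapositively O(~j ⊃ b). Since O(~j) holds, K gives O(b).
Premise 8, O(~g ⊃ ~b), contraposes to O(b ⊃ g); with O(b) we get O(g).
Premises 2, 4, 5, 10 do not contribute to this derivation.
Hence g is obligatory.

Obligatory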